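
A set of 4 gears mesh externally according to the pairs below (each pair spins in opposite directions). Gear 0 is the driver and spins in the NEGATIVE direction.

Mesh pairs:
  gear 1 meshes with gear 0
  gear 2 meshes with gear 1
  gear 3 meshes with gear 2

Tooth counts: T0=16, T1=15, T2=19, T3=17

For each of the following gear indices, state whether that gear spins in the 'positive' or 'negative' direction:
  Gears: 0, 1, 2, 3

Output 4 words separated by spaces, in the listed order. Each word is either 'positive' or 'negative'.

Gear 0 (driver): negative (depth 0)
  gear 1: meshes with gear 0 -> depth 1 -> positive (opposite of gear 0)
  gear 2: meshes with gear 1 -> depth 2 -> negative (opposite of gear 1)
  gear 3: meshes with gear 2 -> depth 3 -> positive (opposite of gear 2)
Queried indices 0, 1, 2, 3 -> negative, positive, negative, positive

Answer: negative positive negative positive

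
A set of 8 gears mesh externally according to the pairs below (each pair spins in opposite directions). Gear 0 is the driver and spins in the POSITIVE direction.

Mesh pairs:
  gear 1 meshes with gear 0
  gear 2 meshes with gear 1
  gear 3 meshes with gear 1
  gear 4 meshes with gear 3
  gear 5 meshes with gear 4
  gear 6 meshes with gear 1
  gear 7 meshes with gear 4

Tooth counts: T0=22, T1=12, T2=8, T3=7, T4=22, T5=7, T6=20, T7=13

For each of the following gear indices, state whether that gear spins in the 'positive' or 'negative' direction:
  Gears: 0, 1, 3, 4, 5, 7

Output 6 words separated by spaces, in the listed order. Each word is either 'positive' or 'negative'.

Gear 0 (driver): positive (depth 0)
  gear 1: meshes with gear 0 -> depth 1 -> negative (opposite of gear 0)
  gear 2: meshes with gear 1 -> depth 2 -> positive (opposite of gear 1)
  gear 3: meshes with gear 1 -> depth 2 -> positive (opposite of gear 1)
  gear 4: meshes with gear 3 -> depth 3 -> negative (opposite of gear 3)
  gear 5: meshes with gear 4 -> depth 4 -> positive (opposite of gear 4)
  gear 6: meshes with gear 1 -> depth 2 -> positive (opposite of gear 1)
  gear 7: meshes with gear 4 -> depth 4 -> positive (opposite of gear 4)
Queried indices 0, 1, 3, 4, 5, 7 -> positive, negative, positive, negative, positive, positive

Answer: positive negative positive negative positive positive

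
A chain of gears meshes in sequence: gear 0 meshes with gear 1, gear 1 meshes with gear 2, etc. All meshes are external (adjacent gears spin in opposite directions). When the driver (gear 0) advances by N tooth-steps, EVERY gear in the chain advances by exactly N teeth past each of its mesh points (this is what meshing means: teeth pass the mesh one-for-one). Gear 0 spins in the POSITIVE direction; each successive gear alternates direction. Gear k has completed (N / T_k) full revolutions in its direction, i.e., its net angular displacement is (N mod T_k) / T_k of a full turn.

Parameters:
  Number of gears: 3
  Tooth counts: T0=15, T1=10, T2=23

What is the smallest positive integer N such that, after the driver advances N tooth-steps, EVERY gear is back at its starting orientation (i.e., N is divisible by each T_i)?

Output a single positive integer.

Answer: 690

Derivation:
Gear k returns to start when N is a multiple of T_k.
All gears at start simultaneously when N is a common multiple of [15, 10, 23]; the smallest such N is lcm(15, 10, 23).
Start: lcm = T0 = 15
Fold in T1=10: gcd(15, 10) = 5; lcm(15, 10) = 15 * 10 / 5 = 150 / 5 = 30
Fold in T2=23: gcd(30, 23) = 1; lcm(30, 23) = 30 * 23 / 1 = 690 / 1 = 690
Full cycle length = 690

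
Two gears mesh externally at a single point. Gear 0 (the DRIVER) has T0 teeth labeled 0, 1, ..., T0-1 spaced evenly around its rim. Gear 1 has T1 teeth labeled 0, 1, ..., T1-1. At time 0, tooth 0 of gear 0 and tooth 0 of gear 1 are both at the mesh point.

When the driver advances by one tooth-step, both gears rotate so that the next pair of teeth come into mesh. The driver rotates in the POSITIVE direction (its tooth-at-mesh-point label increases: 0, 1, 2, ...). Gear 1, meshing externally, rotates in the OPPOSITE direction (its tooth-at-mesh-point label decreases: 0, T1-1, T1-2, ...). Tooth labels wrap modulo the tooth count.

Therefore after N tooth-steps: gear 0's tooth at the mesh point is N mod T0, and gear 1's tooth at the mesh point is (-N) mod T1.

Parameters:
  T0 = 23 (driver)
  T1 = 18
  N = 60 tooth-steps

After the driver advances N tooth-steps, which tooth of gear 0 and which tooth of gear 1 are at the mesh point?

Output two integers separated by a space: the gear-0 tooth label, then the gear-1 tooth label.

Answer: 14 12

Derivation:
Gear 0 (driver, T0=23): tooth at mesh = N mod T0
  60 = 2 * 23 + 14, so 60 mod 23 = 14
  gear 0 tooth = 14
Gear 1 (driven, T1=18): tooth at mesh = (-N) mod T1
  60 = 3 * 18 + 6, so 60 mod 18 = 6
  (-60) mod 18 = (-6) mod 18 = 18 - 6 = 12
Mesh after 60 steps: gear-0 tooth 14 meets gear-1 tooth 12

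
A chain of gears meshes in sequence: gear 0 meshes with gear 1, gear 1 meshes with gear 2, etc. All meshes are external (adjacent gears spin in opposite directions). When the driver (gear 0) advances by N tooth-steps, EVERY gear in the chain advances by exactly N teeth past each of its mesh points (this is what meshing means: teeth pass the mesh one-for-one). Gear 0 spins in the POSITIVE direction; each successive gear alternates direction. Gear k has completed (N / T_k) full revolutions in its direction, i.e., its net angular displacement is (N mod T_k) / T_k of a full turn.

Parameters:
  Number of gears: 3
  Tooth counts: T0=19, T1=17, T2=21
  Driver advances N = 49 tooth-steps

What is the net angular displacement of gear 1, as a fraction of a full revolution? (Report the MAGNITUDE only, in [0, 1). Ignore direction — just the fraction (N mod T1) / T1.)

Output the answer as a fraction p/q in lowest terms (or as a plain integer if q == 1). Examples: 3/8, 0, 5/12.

Answer: 15/17

Derivation:
Chain of 3 gears, tooth counts: [19, 17, 21]
  gear 0: T0=19, direction=positive, advance = 49 mod 19 = 11 teeth = 11/19 turn
  gear 1: T1=17, direction=negative, advance = 49 mod 17 = 15 teeth = 15/17 turn
  gear 2: T2=21, direction=positive, advance = 49 mod 21 = 7 teeth = 7/21 turn
Gear 1: 49 mod 17 = 15
Fraction = 15 / 17 = 15/17 (gcd(15,17)=1) = 15/17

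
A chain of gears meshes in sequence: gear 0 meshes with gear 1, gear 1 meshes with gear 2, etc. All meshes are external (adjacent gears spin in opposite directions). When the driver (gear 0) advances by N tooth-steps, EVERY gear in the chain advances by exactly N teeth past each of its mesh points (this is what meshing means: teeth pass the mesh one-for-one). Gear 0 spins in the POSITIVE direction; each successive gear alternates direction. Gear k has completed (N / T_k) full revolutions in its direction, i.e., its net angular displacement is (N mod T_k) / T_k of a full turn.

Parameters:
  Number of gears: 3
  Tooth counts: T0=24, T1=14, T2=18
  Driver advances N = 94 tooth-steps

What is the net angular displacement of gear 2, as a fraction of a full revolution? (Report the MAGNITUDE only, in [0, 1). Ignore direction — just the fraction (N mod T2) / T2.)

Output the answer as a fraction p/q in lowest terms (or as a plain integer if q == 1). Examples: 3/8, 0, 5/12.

Chain of 3 gears, tooth counts: [24, 14, 18]
  gear 0: T0=24, direction=positive, advance = 94 mod 24 = 22 teeth = 22/24 turn
  gear 1: T1=14, direction=negative, advance = 94 mod 14 = 10 teeth = 10/14 turn
  gear 2: T2=18, direction=positive, advance = 94 mod 18 = 4 teeth = 4/18 turn
Gear 2: 94 mod 18 = 4
Fraction = 4 / 18 = 2/9 (gcd(4,18)=2) = 2/9

Answer: 2/9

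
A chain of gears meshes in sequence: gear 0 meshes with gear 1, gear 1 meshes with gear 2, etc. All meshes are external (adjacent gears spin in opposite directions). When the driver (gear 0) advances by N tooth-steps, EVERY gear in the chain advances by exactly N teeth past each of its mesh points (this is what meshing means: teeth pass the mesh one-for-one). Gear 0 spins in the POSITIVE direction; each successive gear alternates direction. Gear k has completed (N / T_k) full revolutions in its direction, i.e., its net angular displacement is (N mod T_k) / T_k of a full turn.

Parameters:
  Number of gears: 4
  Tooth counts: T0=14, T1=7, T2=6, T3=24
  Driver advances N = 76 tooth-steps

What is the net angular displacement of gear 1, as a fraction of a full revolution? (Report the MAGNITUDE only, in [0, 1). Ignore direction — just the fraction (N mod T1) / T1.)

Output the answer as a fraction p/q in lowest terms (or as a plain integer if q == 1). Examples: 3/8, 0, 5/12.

Chain of 4 gears, tooth counts: [14, 7, 6, 24]
  gear 0: T0=14, direction=positive, advance = 76 mod 14 = 6 teeth = 6/14 turn
  gear 1: T1=7, direction=negative, advance = 76 mod 7 = 6 teeth = 6/7 turn
  gear 2: T2=6, direction=positive, advance = 76 mod 6 = 4 teeth = 4/6 turn
  gear 3: T3=24, direction=negative, advance = 76 mod 24 = 4 teeth = 4/24 turn
Gear 1: 76 mod 7 = 6
Fraction = 6 / 7 = 6/7 (gcd(6,7)=1) = 6/7

Answer: 6/7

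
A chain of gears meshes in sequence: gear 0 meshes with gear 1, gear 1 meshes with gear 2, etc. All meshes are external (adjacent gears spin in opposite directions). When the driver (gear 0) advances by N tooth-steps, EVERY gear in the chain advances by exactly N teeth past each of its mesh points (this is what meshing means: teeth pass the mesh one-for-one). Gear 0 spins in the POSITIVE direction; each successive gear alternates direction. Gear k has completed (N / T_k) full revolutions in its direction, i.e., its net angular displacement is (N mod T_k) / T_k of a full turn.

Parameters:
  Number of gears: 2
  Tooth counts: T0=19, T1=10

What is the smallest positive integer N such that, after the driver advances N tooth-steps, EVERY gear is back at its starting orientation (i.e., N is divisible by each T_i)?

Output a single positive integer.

Answer: 190

Derivation:
Gear k returns to start when N is a multiple of T_k.
All gears at start simultaneously when N is a common multiple of [19, 10]; the smallest such N is lcm(19, 10).
Start: lcm = T0 = 19
Fold in T1=10: gcd(19, 10) = 1; lcm(19, 10) = 19 * 10 / 1 = 190 / 1 = 190
Full cycle length = 190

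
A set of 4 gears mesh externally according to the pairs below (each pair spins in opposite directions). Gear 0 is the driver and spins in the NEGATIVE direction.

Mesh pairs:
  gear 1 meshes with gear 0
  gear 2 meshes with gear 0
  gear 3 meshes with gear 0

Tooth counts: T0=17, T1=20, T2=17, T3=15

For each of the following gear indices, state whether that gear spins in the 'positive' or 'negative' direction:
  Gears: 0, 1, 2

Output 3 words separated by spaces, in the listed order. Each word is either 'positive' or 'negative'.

Gear 0 (driver): negative (depth 0)
  gear 1: meshes with gear 0 -> depth 1 -> positive (opposite of gear 0)
  gear 2: meshes with gear 0 -> depth 1 -> positive (opposite of gear 0)
  gear 3: meshes with gear 0 -> depth 1 -> positive (opposite of gear 0)
Queried indices 0, 1, 2 -> negative, positive, positive

Answer: negative positive positive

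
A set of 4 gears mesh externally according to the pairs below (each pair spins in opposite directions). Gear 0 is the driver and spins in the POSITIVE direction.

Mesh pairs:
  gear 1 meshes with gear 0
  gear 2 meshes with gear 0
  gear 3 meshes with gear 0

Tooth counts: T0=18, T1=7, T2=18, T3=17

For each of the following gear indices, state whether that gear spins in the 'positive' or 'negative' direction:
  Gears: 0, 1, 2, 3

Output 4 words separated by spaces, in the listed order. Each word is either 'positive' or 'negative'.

Gear 0 (driver): positive (depth 0)
  gear 1: meshes with gear 0 -> depth 1 -> negative (opposite of gear 0)
  gear 2: meshes with gear 0 -> depth 1 -> negative (opposite of gear 0)
  gear 3: meshes with gear 0 -> depth 1 -> negative (opposite of gear 0)
Queried indices 0, 1, 2, 3 -> positive, negative, negative, negative

Answer: positive negative negative negative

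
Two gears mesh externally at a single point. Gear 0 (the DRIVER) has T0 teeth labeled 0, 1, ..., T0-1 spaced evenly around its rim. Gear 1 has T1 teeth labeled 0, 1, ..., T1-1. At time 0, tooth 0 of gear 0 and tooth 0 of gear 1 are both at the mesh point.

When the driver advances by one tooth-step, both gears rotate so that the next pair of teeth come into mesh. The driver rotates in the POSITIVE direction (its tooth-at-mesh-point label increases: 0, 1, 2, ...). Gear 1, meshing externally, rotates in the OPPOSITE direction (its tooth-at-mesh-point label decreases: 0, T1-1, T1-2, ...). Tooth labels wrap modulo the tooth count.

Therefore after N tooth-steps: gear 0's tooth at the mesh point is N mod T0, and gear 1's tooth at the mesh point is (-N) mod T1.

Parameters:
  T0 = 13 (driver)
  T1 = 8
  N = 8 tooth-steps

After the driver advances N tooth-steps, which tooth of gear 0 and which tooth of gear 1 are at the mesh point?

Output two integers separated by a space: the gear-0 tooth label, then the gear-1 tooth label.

Gear 0 (driver, T0=13): tooth at mesh = N mod T0
  8 = 0 * 13 + 8, so 8 mod 13 = 8
  gear 0 tooth = 8
Gear 1 (driven, T1=8): tooth at mesh = (-N) mod T1
  8 = 1 * 8 + 0, so 8 mod 8 = 0
  (-8) mod 8 = 0
Mesh after 8 steps: gear-0 tooth 8 meets gear-1 tooth 0

Answer: 8 0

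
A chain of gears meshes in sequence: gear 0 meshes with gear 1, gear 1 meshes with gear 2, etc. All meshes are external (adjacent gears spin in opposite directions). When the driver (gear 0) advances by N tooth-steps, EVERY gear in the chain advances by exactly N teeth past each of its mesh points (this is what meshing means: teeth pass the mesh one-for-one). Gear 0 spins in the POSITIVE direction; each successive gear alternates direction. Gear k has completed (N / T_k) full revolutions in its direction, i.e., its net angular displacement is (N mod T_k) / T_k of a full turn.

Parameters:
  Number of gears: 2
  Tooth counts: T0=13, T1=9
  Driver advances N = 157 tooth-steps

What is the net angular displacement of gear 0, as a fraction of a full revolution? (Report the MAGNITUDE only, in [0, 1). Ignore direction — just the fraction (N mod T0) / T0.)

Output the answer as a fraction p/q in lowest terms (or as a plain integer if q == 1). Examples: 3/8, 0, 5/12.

Answer: 1/13

Derivation:
Chain of 2 gears, tooth counts: [13, 9]
  gear 0: T0=13, direction=positive, advance = 157 mod 13 = 1 teeth = 1/13 turn
  gear 1: T1=9, direction=negative, advance = 157 mod 9 = 4 teeth = 4/9 turn
Gear 0: 157 mod 13 = 1
Fraction = 1 / 13 = 1/13 (gcd(1,13)=1) = 1/13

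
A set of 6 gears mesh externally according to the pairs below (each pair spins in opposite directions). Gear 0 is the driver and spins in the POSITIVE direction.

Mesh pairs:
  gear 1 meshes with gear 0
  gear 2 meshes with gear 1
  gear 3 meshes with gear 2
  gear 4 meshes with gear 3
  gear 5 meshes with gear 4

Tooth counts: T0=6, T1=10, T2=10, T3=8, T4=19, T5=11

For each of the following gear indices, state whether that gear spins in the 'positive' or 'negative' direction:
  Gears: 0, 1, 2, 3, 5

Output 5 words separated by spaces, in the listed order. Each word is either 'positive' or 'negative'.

Gear 0 (driver): positive (depth 0)
  gear 1: meshes with gear 0 -> depth 1 -> negative (opposite of gear 0)
  gear 2: meshes with gear 1 -> depth 2 -> positive (opposite of gear 1)
  gear 3: meshes with gear 2 -> depth 3 -> negative (opposite of gear 2)
  gear 4: meshes with gear 3 -> depth 4 -> positive (opposite of gear 3)
  gear 5: meshes with gear 4 -> depth 5 -> negative (opposite of gear 4)
Queried indices 0, 1, 2, 3, 5 -> positive, negative, positive, negative, negative

Answer: positive negative positive negative negative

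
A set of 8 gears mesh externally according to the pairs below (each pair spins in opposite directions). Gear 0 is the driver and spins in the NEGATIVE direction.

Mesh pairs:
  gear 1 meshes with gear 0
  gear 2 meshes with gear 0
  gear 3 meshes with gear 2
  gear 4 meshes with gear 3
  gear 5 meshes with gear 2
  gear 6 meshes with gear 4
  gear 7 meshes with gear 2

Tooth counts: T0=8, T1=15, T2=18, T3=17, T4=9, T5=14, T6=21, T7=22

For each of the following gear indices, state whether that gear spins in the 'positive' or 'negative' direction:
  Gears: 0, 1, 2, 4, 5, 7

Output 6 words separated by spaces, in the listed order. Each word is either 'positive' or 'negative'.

Answer: negative positive positive positive negative negative

Derivation:
Gear 0 (driver): negative (depth 0)
  gear 1: meshes with gear 0 -> depth 1 -> positive (opposite of gear 0)
  gear 2: meshes with gear 0 -> depth 1 -> positive (opposite of gear 0)
  gear 3: meshes with gear 2 -> depth 2 -> negative (opposite of gear 2)
  gear 4: meshes with gear 3 -> depth 3 -> positive (opposite of gear 3)
  gear 5: meshes with gear 2 -> depth 2 -> negative (opposite of gear 2)
  gear 6: meshes with gear 4 -> depth 4 -> negative (opposite of gear 4)
  gear 7: meshes with gear 2 -> depth 2 -> negative (opposite of gear 2)
Queried indices 0, 1, 2, 4, 5, 7 -> negative, positive, positive, positive, negative, negative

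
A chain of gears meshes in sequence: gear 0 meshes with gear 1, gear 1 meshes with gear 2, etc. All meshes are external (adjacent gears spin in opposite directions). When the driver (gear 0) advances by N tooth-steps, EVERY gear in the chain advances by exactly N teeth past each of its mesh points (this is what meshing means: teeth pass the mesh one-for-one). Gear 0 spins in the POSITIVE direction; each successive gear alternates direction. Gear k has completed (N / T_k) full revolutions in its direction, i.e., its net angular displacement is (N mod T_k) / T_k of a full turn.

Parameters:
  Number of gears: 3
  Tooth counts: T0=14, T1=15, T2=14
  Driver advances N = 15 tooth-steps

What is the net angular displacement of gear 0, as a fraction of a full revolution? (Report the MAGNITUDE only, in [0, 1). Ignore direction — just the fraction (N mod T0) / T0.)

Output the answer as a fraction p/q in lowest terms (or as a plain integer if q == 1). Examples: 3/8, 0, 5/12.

Answer: 1/14

Derivation:
Chain of 3 gears, tooth counts: [14, 15, 14]
  gear 0: T0=14, direction=positive, advance = 15 mod 14 = 1 teeth = 1/14 turn
  gear 1: T1=15, direction=negative, advance = 15 mod 15 = 0 teeth = 0/15 turn
  gear 2: T2=14, direction=positive, advance = 15 mod 14 = 1 teeth = 1/14 turn
Gear 0: 15 mod 14 = 1
Fraction = 1 / 14 = 1/14 (gcd(1,14)=1) = 1/14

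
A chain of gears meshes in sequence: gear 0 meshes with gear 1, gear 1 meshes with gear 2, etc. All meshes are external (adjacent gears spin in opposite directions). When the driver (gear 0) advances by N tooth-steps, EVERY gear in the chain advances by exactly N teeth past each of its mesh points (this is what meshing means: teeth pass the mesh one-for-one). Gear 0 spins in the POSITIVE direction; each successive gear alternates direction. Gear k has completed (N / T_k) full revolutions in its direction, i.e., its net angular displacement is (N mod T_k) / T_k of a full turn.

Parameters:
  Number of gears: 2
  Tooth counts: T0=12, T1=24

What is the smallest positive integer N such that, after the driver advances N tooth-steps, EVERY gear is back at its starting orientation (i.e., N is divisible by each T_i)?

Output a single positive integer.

Gear k returns to start when N is a multiple of T_k.
All gears at start simultaneously when N is a common multiple of [12, 24]; the smallest such N is lcm(12, 24).
Start: lcm = T0 = 12
Fold in T1=24: gcd(12, 24) = 12; lcm(12, 24) = 12 * 24 / 12 = 288 / 12 = 24
Full cycle length = 24

Answer: 24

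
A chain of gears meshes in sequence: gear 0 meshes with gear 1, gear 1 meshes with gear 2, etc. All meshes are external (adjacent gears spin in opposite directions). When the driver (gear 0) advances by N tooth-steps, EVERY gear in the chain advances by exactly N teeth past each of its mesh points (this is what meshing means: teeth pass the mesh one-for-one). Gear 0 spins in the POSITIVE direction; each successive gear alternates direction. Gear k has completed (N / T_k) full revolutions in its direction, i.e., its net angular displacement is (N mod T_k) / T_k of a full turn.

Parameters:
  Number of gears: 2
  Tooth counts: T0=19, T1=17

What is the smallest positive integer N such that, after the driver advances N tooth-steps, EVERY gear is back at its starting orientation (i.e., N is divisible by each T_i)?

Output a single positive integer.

Answer: 323

Derivation:
Gear k returns to start when N is a multiple of T_k.
All gears at start simultaneously when N is a common multiple of [19, 17]; the smallest such N is lcm(19, 17).
Start: lcm = T0 = 19
Fold in T1=17: gcd(19, 17) = 1; lcm(19, 17) = 19 * 17 / 1 = 323 / 1 = 323
Full cycle length = 323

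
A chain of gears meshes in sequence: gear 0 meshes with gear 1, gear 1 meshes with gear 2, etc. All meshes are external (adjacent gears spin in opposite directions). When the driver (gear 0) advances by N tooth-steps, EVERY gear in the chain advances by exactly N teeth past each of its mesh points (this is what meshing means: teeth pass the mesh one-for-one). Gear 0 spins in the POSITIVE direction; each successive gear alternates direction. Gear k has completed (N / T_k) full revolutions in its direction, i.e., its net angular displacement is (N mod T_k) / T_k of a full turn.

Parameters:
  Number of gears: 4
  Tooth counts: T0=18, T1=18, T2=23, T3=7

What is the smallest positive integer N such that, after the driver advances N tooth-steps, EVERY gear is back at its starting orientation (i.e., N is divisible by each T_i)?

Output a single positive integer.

Answer: 2898

Derivation:
Gear k returns to start when N is a multiple of T_k.
All gears at start simultaneously when N is a common multiple of [18, 18, 23, 7]; the smallest such N is lcm(18, 18, 23, 7).
Start: lcm = T0 = 18
Fold in T1=18: gcd(18, 18) = 18; lcm(18, 18) = 18 * 18 / 18 = 324 / 18 = 18
Fold in T2=23: gcd(18, 23) = 1; lcm(18, 23) = 18 * 23 / 1 = 414 / 1 = 414
Fold in T3=7: gcd(414, 7) = 1; lcm(414, 7) = 414 * 7 / 1 = 2898 / 1 = 2898
Full cycle length = 2898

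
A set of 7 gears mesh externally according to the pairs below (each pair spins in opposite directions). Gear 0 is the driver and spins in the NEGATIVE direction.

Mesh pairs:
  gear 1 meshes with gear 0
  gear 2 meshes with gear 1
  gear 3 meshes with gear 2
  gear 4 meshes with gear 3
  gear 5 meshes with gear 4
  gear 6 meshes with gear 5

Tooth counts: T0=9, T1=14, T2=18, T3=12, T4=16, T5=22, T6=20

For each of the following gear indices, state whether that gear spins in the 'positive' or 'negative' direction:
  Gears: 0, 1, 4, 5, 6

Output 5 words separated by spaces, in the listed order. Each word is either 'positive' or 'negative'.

Answer: negative positive negative positive negative

Derivation:
Gear 0 (driver): negative (depth 0)
  gear 1: meshes with gear 0 -> depth 1 -> positive (opposite of gear 0)
  gear 2: meshes with gear 1 -> depth 2 -> negative (opposite of gear 1)
  gear 3: meshes with gear 2 -> depth 3 -> positive (opposite of gear 2)
  gear 4: meshes with gear 3 -> depth 4 -> negative (opposite of gear 3)
  gear 5: meshes with gear 4 -> depth 5 -> positive (opposite of gear 4)
  gear 6: meshes with gear 5 -> depth 6 -> negative (opposite of gear 5)
Queried indices 0, 1, 4, 5, 6 -> negative, positive, negative, positive, negative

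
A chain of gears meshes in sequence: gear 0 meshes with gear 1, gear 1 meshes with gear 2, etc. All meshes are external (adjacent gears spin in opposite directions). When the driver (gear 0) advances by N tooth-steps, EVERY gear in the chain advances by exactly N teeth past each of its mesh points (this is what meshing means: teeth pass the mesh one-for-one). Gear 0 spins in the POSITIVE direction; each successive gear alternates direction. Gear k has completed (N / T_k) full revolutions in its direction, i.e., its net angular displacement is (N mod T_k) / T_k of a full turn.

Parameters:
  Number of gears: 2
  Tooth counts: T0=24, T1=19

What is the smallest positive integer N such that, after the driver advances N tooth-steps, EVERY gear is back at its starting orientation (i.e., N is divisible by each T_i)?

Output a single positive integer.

Gear k returns to start when N is a multiple of T_k.
All gears at start simultaneously when N is a common multiple of [24, 19]; the smallest such N is lcm(24, 19).
Start: lcm = T0 = 24
Fold in T1=19: gcd(24, 19) = 1; lcm(24, 19) = 24 * 19 / 1 = 456 / 1 = 456
Full cycle length = 456

Answer: 456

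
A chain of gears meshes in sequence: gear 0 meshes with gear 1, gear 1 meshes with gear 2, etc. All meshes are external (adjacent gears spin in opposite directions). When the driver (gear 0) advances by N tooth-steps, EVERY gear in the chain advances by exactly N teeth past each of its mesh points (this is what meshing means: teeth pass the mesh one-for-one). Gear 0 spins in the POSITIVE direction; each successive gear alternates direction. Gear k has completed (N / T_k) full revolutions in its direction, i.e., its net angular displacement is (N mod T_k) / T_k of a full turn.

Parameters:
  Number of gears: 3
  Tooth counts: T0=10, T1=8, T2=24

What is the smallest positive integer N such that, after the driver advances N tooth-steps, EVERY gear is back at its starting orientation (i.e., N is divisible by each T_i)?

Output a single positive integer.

Answer: 120

Derivation:
Gear k returns to start when N is a multiple of T_k.
All gears at start simultaneously when N is a common multiple of [10, 8, 24]; the smallest such N is lcm(10, 8, 24).
Start: lcm = T0 = 10
Fold in T1=8: gcd(10, 8) = 2; lcm(10, 8) = 10 * 8 / 2 = 80 / 2 = 40
Fold in T2=24: gcd(40, 24) = 8; lcm(40, 24) = 40 * 24 / 8 = 960 / 8 = 120
Full cycle length = 120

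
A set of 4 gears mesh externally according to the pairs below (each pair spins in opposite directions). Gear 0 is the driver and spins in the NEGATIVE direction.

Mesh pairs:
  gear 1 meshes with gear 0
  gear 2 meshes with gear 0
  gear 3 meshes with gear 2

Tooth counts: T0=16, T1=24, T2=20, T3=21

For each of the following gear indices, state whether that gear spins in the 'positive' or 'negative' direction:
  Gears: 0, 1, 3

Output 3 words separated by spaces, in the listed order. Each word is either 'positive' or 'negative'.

Gear 0 (driver): negative (depth 0)
  gear 1: meshes with gear 0 -> depth 1 -> positive (opposite of gear 0)
  gear 2: meshes with gear 0 -> depth 1 -> positive (opposite of gear 0)
  gear 3: meshes with gear 2 -> depth 2 -> negative (opposite of gear 2)
Queried indices 0, 1, 3 -> negative, positive, negative

Answer: negative positive negative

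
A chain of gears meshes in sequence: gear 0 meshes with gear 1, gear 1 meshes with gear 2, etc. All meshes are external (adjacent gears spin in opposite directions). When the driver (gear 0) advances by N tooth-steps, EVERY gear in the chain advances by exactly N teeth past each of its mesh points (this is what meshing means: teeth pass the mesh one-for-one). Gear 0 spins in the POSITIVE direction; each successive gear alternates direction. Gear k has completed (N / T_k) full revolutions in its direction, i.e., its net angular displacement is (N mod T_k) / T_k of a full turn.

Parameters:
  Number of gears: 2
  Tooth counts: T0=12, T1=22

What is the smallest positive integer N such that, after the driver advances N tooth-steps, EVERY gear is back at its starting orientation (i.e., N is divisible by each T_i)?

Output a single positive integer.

Answer: 132

Derivation:
Gear k returns to start when N is a multiple of T_k.
All gears at start simultaneously when N is a common multiple of [12, 22]; the smallest such N is lcm(12, 22).
Start: lcm = T0 = 12
Fold in T1=22: gcd(12, 22) = 2; lcm(12, 22) = 12 * 22 / 2 = 264 / 2 = 132
Full cycle length = 132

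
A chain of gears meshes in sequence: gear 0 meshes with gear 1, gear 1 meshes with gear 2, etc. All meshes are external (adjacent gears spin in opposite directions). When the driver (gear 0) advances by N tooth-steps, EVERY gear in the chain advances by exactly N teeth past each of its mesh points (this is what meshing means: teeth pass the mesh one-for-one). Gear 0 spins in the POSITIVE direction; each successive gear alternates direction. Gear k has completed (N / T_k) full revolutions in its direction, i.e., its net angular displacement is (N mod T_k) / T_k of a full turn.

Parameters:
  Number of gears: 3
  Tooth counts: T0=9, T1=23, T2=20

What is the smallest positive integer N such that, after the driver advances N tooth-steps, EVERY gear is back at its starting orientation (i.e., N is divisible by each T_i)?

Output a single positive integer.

Answer: 4140

Derivation:
Gear k returns to start when N is a multiple of T_k.
All gears at start simultaneously when N is a common multiple of [9, 23, 20]; the smallest such N is lcm(9, 23, 20).
Start: lcm = T0 = 9
Fold in T1=23: gcd(9, 23) = 1; lcm(9, 23) = 9 * 23 / 1 = 207 / 1 = 207
Fold in T2=20: gcd(207, 20) = 1; lcm(207, 20) = 207 * 20 / 1 = 4140 / 1 = 4140
Full cycle length = 4140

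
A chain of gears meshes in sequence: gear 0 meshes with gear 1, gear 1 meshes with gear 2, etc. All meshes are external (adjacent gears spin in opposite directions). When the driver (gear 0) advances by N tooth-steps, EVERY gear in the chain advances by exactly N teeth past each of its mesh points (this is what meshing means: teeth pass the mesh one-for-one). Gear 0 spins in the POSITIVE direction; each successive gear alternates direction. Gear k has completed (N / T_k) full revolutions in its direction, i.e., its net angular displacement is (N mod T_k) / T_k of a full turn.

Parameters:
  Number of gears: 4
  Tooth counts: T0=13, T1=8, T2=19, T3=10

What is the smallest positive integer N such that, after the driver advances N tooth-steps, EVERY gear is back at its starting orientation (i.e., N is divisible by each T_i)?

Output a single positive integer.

Gear k returns to start when N is a multiple of T_k.
All gears at start simultaneously when N is a common multiple of [13, 8, 19, 10]; the smallest such N is lcm(13, 8, 19, 10).
Start: lcm = T0 = 13
Fold in T1=8: gcd(13, 8) = 1; lcm(13, 8) = 13 * 8 / 1 = 104 / 1 = 104
Fold in T2=19: gcd(104, 19) = 1; lcm(104, 19) = 104 * 19 / 1 = 1976 / 1 = 1976
Fold in T3=10: gcd(1976, 10) = 2; lcm(1976, 10) = 1976 * 10 / 2 = 19760 / 2 = 9880
Full cycle length = 9880

Answer: 9880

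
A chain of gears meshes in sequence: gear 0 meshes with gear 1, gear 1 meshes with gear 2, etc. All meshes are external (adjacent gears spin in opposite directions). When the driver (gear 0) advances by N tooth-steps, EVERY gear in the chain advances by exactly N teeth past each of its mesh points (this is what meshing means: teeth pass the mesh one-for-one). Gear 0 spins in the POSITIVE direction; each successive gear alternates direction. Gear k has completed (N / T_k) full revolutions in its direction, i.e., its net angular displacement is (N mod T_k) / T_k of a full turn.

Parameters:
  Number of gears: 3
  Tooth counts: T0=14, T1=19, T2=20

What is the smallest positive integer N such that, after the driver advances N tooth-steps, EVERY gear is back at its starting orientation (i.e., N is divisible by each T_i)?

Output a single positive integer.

Gear k returns to start when N is a multiple of T_k.
All gears at start simultaneously when N is a common multiple of [14, 19, 20]; the smallest such N is lcm(14, 19, 20).
Start: lcm = T0 = 14
Fold in T1=19: gcd(14, 19) = 1; lcm(14, 19) = 14 * 19 / 1 = 266 / 1 = 266
Fold in T2=20: gcd(266, 20) = 2; lcm(266, 20) = 266 * 20 / 2 = 5320 / 2 = 2660
Full cycle length = 2660

Answer: 2660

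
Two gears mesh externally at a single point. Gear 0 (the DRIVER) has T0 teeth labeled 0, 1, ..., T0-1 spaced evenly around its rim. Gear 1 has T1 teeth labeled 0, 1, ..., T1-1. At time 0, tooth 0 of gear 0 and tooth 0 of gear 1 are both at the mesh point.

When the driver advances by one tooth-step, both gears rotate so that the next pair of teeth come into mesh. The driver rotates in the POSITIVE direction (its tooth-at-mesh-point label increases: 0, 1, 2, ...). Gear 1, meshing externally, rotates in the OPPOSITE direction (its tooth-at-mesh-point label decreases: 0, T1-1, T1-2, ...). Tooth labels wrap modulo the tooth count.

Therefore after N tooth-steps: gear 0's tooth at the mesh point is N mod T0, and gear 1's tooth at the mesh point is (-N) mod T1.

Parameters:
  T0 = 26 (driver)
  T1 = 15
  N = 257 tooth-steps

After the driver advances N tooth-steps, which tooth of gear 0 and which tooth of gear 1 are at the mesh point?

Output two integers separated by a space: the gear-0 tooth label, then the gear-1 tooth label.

Answer: 23 13

Derivation:
Gear 0 (driver, T0=26): tooth at mesh = N mod T0
  257 = 9 * 26 + 23, so 257 mod 26 = 23
  gear 0 tooth = 23
Gear 1 (driven, T1=15): tooth at mesh = (-N) mod T1
  257 = 17 * 15 + 2, so 257 mod 15 = 2
  (-257) mod 15 = (-2) mod 15 = 15 - 2 = 13
Mesh after 257 steps: gear-0 tooth 23 meets gear-1 tooth 13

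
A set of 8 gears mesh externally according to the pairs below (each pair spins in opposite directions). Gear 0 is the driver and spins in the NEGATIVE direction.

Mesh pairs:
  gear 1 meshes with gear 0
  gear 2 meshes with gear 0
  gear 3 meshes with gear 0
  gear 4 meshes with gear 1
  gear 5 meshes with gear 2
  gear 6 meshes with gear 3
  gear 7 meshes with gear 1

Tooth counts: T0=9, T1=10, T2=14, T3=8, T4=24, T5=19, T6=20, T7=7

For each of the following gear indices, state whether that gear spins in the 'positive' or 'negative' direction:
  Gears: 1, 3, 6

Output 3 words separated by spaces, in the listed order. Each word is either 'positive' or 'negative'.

Gear 0 (driver): negative (depth 0)
  gear 1: meshes with gear 0 -> depth 1 -> positive (opposite of gear 0)
  gear 2: meshes with gear 0 -> depth 1 -> positive (opposite of gear 0)
  gear 3: meshes with gear 0 -> depth 1 -> positive (opposite of gear 0)
  gear 4: meshes with gear 1 -> depth 2 -> negative (opposite of gear 1)
  gear 5: meshes with gear 2 -> depth 2 -> negative (opposite of gear 2)
  gear 6: meshes with gear 3 -> depth 2 -> negative (opposite of gear 3)
  gear 7: meshes with gear 1 -> depth 2 -> negative (opposite of gear 1)
Queried indices 1, 3, 6 -> positive, positive, negative

Answer: positive positive negative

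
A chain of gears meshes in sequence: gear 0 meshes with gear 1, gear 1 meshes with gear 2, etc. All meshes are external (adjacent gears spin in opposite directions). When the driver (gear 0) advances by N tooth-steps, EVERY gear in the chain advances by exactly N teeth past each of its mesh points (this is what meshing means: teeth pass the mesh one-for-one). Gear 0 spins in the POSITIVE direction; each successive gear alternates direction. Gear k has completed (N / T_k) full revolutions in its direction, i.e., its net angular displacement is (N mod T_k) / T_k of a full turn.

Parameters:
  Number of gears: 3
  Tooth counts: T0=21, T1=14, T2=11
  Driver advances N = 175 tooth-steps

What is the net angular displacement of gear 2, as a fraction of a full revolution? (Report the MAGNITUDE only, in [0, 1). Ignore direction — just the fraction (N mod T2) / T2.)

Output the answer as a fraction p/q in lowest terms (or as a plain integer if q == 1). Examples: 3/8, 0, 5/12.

Answer: 10/11

Derivation:
Chain of 3 gears, tooth counts: [21, 14, 11]
  gear 0: T0=21, direction=positive, advance = 175 mod 21 = 7 teeth = 7/21 turn
  gear 1: T1=14, direction=negative, advance = 175 mod 14 = 7 teeth = 7/14 turn
  gear 2: T2=11, direction=positive, advance = 175 mod 11 = 10 teeth = 10/11 turn
Gear 2: 175 mod 11 = 10
Fraction = 10 / 11 = 10/11 (gcd(10,11)=1) = 10/11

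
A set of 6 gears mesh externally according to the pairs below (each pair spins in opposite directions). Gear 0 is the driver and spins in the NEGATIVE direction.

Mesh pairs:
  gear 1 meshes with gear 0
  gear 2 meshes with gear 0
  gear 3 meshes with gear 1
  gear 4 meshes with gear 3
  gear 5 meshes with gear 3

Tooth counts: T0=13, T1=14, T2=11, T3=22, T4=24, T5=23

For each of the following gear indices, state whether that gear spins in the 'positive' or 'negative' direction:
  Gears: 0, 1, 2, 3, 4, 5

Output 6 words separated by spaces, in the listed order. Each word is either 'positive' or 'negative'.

Answer: negative positive positive negative positive positive

Derivation:
Gear 0 (driver): negative (depth 0)
  gear 1: meshes with gear 0 -> depth 1 -> positive (opposite of gear 0)
  gear 2: meshes with gear 0 -> depth 1 -> positive (opposite of gear 0)
  gear 3: meshes with gear 1 -> depth 2 -> negative (opposite of gear 1)
  gear 4: meshes with gear 3 -> depth 3 -> positive (opposite of gear 3)
  gear 5: meshes with gear 3 -> depth 3 -> positive (opposite of gear 3)
Queried indices 0, 1, 2, 3, 4, 5 -> negative, positive, positive, negative, positive, positive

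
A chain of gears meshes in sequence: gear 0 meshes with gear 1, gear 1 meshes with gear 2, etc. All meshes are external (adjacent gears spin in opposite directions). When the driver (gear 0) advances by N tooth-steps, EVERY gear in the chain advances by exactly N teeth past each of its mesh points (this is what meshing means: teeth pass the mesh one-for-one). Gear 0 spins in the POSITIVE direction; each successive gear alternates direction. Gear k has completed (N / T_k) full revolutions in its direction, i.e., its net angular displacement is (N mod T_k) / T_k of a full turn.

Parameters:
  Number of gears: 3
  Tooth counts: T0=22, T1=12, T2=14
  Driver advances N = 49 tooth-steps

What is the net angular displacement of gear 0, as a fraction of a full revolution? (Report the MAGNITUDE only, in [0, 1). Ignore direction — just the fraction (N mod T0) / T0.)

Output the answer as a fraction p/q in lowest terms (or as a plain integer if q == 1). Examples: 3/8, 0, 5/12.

Chain of 3 gears, tooth counts: [22, 12, 14]
  gear 0: T0=22, direction=positive, advance = 49 mod 22 = 5 teeth = 5/22 turn
  gear 1: T1=12, direction=negative, advance = 49 mod 12 = 1 teeth = 1/12 turn
  gear 2: T2=14, direction=positive, advance = 49 mod 14 = 7 teeth = 7/14 turn
Gear 0: 49 mod 22 = 5
Fraction = 5 / 22 = 5/22 (gcd(5,22)=1) = 5/22

Answer: 5/22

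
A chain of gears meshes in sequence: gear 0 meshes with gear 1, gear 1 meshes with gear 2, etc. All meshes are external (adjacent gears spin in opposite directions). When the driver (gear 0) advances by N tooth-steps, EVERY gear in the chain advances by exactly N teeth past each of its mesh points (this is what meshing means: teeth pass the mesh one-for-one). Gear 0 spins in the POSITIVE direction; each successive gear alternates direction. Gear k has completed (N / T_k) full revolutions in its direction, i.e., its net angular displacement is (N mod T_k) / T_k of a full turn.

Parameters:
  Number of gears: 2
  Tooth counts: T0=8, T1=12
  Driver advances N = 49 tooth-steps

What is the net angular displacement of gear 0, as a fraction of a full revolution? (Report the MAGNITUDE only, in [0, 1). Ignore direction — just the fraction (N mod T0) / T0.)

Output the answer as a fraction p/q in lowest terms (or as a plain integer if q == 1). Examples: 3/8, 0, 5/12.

Chain of 2 gears, tooth counts: [8, 12]
  gear 0: T0=8, direction=positive, advance = 49 mod 8 = 1 teeth = 1/8 turn
  gear 1: T1=12, direction=negative, advance = 49 mod 12 = 1 teeth = 1/12 turn
Gear 0: 49 mod 8 = 1
Fraction = 1 / 8 = 1/8 (gcd(1,8)=1) = 1/8

Answer: 1/8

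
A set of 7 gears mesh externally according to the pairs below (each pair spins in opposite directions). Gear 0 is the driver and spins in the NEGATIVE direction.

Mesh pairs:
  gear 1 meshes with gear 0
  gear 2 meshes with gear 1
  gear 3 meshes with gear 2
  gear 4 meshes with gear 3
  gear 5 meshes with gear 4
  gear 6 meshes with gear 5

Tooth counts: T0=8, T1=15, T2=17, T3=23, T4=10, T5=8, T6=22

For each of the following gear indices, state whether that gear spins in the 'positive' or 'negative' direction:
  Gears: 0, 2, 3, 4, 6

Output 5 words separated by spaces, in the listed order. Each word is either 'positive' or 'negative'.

Answer: negative negative positive negative negative

Derivation:
Gear 0 (driver): negative (depth 0)
  gear 1: meshes with gear 0 -> depth 1 -> positive (opposite of gear 0)
  gear 2: meshes with gear 1 -> depth 2 -> negative (opposite of gear 1)
  gear 3: meshes with gear 2 -> depth 3 -> positive (opposite of gear 2)
  gear 4: meshes with gear 3 -> depth 4 -> negative (opposite of gear 3)
  gear 5: meshes with gear 4 -> depth 5 -> positive (opposite of gear 4)
  gear 6: meshes with gear 5 -> depth 6 -> negative (opposite of gear 5)
Queried indices 0, 2, 3, 4, 6 -> negative, negative, positive, negative, negative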